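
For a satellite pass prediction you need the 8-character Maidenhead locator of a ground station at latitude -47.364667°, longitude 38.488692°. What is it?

Offset from 180°W / 90°S: lon 218.48869°, lat 42.63533°.
Field (20°×10°, letters A–R): 218.48869/20 → 10 → K, 42.63533/10 → 4 → E; chars KE.
Square (2°×1°, digits 0–9): 18.48869/2 → 9, 2.63533/1 → 2; chars 92.
Subsquare (5′×2.5′, letters a–x): 0.48869/0.0833333 → 5 → f, 0.63533/0.0416667 → 15 → p; chars fp.
Extended square (30″×15″, digits 0–9): 0.07203/0.00833333 → 8, 0.01033/0.00416667 → 2; chars 82.

KE92fp82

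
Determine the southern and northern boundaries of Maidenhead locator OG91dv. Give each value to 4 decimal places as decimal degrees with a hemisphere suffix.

28.1250° S, 28.0833° S

Field O=14, G=6: +14·20° lon, +6·10° lat → SW at lon 100°, lat -30°.
Square 9, 1: +9·2° lon, +1·1° lat → SW at lon 118°, lat -29°.
Subsquare d=3, v=21: +3·0.0833333° lon, +21·0.0416667° lat → SW at lon 118.25°, lat -28.125°.
Cell spans 0.0833333° lon × 0.0416667° lat.
south 28.1250° S, north 28.0833° S.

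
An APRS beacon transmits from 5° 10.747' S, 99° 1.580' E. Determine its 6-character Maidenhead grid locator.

Shift to the Maidenhead origin (180°W, 90°S): lon 279.0263, lat 84.8209.
Field: 279.0263/20 → 13 → N, 84.8209/10 → 8 → I; chars NI.
Square: 19.0263/2 → 9, 4.8209/1 → 4; chars 94.
Subsquare: 1.0263/0.0833333 → 12 → m, 0.8209/0.0416667 → 19 → t; chars mt.

NI94mt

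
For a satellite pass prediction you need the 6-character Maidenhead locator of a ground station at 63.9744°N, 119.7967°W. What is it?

DP03cx

Offset from 180°W / 90°S: lon 60.2033°, lat 153.9744°.
Field: 60.2033/20 → 3 → D, 153.9744/10 → 15 → P; chars DP.
Square: 0.2033/2 → 0, 3.9744/1 → 3; chars 03.
Subsquare: 0.2033/0.0833333 → 2 → c, 0.9744/0.0416667 → 23 → x; chars cx.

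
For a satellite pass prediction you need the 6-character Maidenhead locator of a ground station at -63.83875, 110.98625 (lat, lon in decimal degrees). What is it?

Add 180° to longitude and 90° to latitude: 290.9862, 26.1613.
Field: 290.9862/20 → 14 → O, 26.1613/10 → 2 → C; chars OC.
Square: 10.9862/2 → 5, 6.1613/1 → 6; chars 56.
Subsquare: 0.9862/0.0833333 → 11 → l, 0.1613/0.0416667 → 3 → d; chars ld.

OC56ld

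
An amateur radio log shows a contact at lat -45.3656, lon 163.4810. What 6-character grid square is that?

RE14rp

Offset from 180°W / 90°S: lon 343.4810°, lat 44.6344°.
Field: lon ⌊343.4810/20⌋ = 17 → R; lat ⌊44.6344/10⌋ = 4 → E.
Square: lon ⌊3.4810/2⌋ = 1; lat ⌊4.6344/1⌋ = 4.
Subsquare: lon ⌊1.4810/0.0833333⌋ = 17 → r; lat ⌊0.6344/0.0416667⌋ = 15 → p.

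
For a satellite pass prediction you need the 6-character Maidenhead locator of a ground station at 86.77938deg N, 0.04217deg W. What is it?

Offset from 180°W / 90°S: lon 179.9578°, lat 176.7794°.
Field: lon ⌊179.9578/20⌋ = 8 → I; lat ⌊176.7794/10⌋ = 17 → R.
Square: lon ⌊19.9578/2⌋ = 9; lat ⌊6.7794/1⌋ = 6.
Subsquare: lon ⌊1.9578/0.0833333⌋ = 23 → x; lat ⌊0.7794/0.0416667⌋ = 18 → s.

IR96xs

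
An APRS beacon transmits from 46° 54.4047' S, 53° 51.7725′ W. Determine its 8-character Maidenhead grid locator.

GE33bc62

Offset from 180°W / 90°S: lon 126.13712°, lat 43.09325°.
Field (20°×10°, letters A–R): 126.13712/20 → 6 → G, 43.09325/10 → 4 → E; chars GE.
Square (2°×1°, digits 0–9): 6.13712/2 → 3, 3.09325/1 → 3; chars 33.
Subsquare (5′×2.5′, letters a–x): 0.13712/0.0833333 → 1 → b, 0.09325/0.0416667 → 2 → c; chars bc.
Extended square (30″×15″, digits 0–9): 0.05379/0.00833333 → 6, 0.00992/0.00416667 → 2; chars 62.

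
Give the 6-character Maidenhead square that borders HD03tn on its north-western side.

HD03so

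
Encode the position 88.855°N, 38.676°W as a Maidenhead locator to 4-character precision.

Shift to the Maidenhead origin (180°W, 90°S): lon 141.32, lat 178.86.
Field (20°×10°, letters A–R): lon ⌊141.32/20⌋ = 7 → H; lat ⌊178.86/10⌋ = 17 → R.
Square (2°×1°, digits 0–9): lon ⌊1.32/2⌋ = 0; lat ⌊8.86/1⌋ = 8.

HR08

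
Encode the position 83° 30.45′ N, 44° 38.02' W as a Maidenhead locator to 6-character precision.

Shift to the Maidenhead origin (180°W, 90°S): lon 135.3663, lat 173.5075.
Field: lon ⌊135.3663/20⌋ = 6 → G; lat ⌊173.5075/10⌋ = 17 → R.
Square: lon ⌊15.3663/2⌋ = 7; lat ⌊3.5075/1⌋ = 3.
Subsquare: lon ⌊1.3663/0.0833333⌋ = 16 → q; lat ⌊0.5075/0.0416667⌋ = 12 → m.

GR73qm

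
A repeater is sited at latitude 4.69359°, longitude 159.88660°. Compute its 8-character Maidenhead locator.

Offset from 180°W / 90°S: lon 339.88660°, lat 94.69359°.
Field: 339.88660/20 → 16 → Q, 94.69359/10 → 9 → J; chars QJ.
Square: 19.88660/2 → 9, 4.69359/1 → 4; chars 94.
Subsquare: 1.88660/0.0833333 → 22 → w, 0.69359/0.0416667 → 16 → q; chars wq.
Extended square: 0.05327/0.00833333 → 6, 0.02692/0.00416667 → 6; chars 66.

QJ94wq66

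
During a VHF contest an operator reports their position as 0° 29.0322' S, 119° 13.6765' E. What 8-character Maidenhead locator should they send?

Add 180° to longitude and 90° to latitude: 299.22794, 89.51613.
Field: 299.22794/20 → 14 → O, 89.51613/10 → 8 → I; chars OI.
Square: 19.22794/2 → 9, 9.51613/1 → 9; chars 99.
Subsquare: 1.22794/0.0833333 → 14 → o, 0.51613/0.0416667 → 12 → m; chars om.
Extended square: 0.06127/0.00833333 → 7, 0.01613/0.00416667 → 3; chars 73.

OI99om73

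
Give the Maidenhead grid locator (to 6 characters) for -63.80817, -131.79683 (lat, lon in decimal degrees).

Offset from 180°W / 90°S: lon 48.2032°, lat 26.1918°.
Field: 48.2032/20 → 2 → C, 26.1918/10 → 2 → C; chars CC.
Square: 8.2032/2 → 4, 6.1918/1 → 6; chars 46.
Subsquare: 0.2032/0.0833333 → 2 → c, 0.1918/0.0416667 → 4 → e; chars ce.

CC46ce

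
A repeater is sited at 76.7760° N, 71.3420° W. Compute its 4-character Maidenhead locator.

FQ46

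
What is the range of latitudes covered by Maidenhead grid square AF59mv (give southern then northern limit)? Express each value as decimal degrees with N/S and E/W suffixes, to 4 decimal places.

30.1250° S, 30.0833° S

Field A=0, F=5: +0·20° lon, +5·10° lat → SW at lon -180°, lat -40°.
Square 5, 9: +5·2° lon, +9·1° lat → SW at lon -170°, lat -31°.
Subsquare m=12, v=21: +12·0.0833333° lon, +21·0.0416667° lat → SW at lon -169°, lat -30.125°.
Cell spans 0.0833333° lon × 0.0416667° lat.
south 30.1250° S, north 30.0833° S.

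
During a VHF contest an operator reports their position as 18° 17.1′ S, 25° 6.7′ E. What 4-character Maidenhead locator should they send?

KH21

Add 180° to longitude and 90° to latitude: 205.11, 71.72.
Field: 205.11/20 → 10 → K, 71.72/10 → 7 → H; chars KH.
Square: 5.11/2 → 2, 1.72/1 → 1; chars 21.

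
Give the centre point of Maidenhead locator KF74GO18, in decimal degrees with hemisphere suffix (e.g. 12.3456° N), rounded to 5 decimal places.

Field K=10, F=5: +10·20° lon, +5·10° lat → SW at lon 20°, lat -40°.
Square 7, 4: +7·2° lon, +4·1° lat → SW at lon 34°, lat -36°.
Subsquare g=6, o=14: +6·0.0833333° lon, +14·0.0416667° lat → SW at lon 34.5°, lat -35.4167°.
Extended square 1, 8: +1·0.00833333° lon, +8·0.00416667° lat → SW at lon 34.5083°, lat -35.3833°.
Cell spans 0.00833333° lon × 0.00416667° lat. Centre is SW corner plus half of each.
latitude 35.38125° S, longitude 34.51250° E.

35.38125° S, 34.51250° E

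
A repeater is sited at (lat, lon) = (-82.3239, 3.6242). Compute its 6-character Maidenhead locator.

Add 180° to longitude and 90° to latitude: 183.6242, 7.6761.
Field (20°×10°, letters A–R): 183.6242/20 → 9 → J, 7.6761/10 → 0 → A; chars JA.
Square (2°×1°, digits 0–9): 3.6242/2 → 1, 7.6761/1 → 7; chars 17.
Subsquare (5′×2.5′, letters a–x): 1.6242/0.0833333 → 19 → t, 0.6761/0.0416667 → 16 → q; chars tq.

JA17tq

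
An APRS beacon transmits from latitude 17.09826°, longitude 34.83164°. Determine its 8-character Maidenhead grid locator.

Offset from 180°W / 90°S: lon 214.83164°, lat 107.09826°.
Field (20°×10°, letters A–R): lon ⌊214.83164/20⌋ = 10 → K; lat ⌊107.09826/10⌋ = 10 → K.
Square (2°×1°, digits 0–9): lon ⌊14.83164/2⌋ = 7; lat ⌊7.09826/1⌋ = 7.
Subsquare (5′×2.5′, letters a–x): lon ⌊0.83164/0.0833333⌋ = 9 → j; lat ⌊0.09826/0.0416667⌋ = 2 → c.
Extended square (30″×15″, digits 0–9): lon ⌊0.08164/0.00833333⌋ = 9; lat ⌊0.01493/0.00416667⌋ = 3.

KK77jc93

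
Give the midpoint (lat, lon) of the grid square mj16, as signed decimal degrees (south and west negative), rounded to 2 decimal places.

6.50, 63.00

Field M=12, J=9: +12·20° lon, +9·10° lat → SW at lon 60°, lat 0°.
Square 1, 6: +1·2° lon, +6·1° lat → SW at lon 62°, lat 6°.
Cell spans 2° lon × 1° lat. Centre is SW corner plus half of each.
latitude 6.50, longitude 63.00.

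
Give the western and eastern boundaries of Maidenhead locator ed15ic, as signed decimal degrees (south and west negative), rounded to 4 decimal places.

Field E=4, D=3: +4·20° lon, +3·10° lat → SW at lon -100°, lat -60°.
Square 1, 5: +1·2° lon, +5·1° lat → SW at lon -98°, lat -55°.
Subsquare i=8, c=2: +8·0.0833333° lon, +2·0.0416667° lat → SW at lon -97.3333°, lat -54.9167°.
Cell spans 0.0833333° lon × 0.0416667° lat.
west -97.3333, east -97.2500.

-97.3333, -97.2500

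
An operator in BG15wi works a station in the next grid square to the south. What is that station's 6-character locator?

BG15wh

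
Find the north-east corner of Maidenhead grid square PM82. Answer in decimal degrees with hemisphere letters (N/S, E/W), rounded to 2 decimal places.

Field P=15, M=12: +15·20° lon, +12·10° lat → SW at lon 120°, lat 30°.
Square 8, 2: +8·2° lon, +2·1° lat → SW at lon 136°, lat 32°.
Cell spans 2° lon × 1° lat. NE corner is SW corner plus one full cell.
latitude 33.00° N, longitude 138.00° E.

33.00° N, 138.00° E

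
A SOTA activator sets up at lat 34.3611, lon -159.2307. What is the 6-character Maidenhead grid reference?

BM04ji

Offset from 180°W / 90°S: lon 20.7693°, lat 124.3611°.
Field: 20.7693/20 → 1 → B, 124.3611/10 → 12 → M; chars BM.
Square: 0.7693/2 → 0, 4.3611/1 → 4; chars 04.
Subsquare: 0.7693/0.0833333 → 9 → j, 0.3611/0.0416667 → 8 → i; chars ji.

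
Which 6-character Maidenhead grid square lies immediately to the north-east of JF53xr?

Longitude subsquare x = 23; +1 → 24, wraps to 0 = a, carry into square.
Longitude square 5; +1 → 6.
Latitude subsquare r = 17; +1 → 18 = s.

JF63as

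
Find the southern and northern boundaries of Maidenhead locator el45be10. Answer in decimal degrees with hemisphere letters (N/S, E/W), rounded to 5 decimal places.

25.16667° N, 25.17083° N

Field E=4, L=11: +4·20° lon, +11·10° lat → SW at lon -100°, lat 20°.
Square 4, 5: +4·2° lon, +5·1° lat → SW at lon -92°, lat 25°.
Subsquare b=1, e=4: +1·0.0833333° lon, +4·0.0416667° lat → SW at lon -91.9167°, lat 25.1667°.
Extended square 1, 0: +1·0.00833333° lon, +0·0.00416667° lat → SW at lon -91.9083°, lat 25.1667°.
Cell spans 0.00833333° lon × 0.00416667° lat.
south 25.16667° N, north 25.17083° N.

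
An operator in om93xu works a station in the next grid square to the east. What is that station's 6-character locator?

Longitude subsquare x = 23; +1 → 24, wraps to 0 = a, carry into square.
Longitude square 9; +1 → 10, wraps to 0, carry into field.
Longitude field O = 14; +1 → 15 = P.
The latitude characters are unchanged.

PM03au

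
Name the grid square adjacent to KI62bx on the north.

KI63ba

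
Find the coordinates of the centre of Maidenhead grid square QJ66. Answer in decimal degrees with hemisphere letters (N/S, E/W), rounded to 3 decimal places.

6.500° N, 153.000° E

Field Q=16, J=9: +16·20° lon, +9·10° lat → SW at lon 140°, lat 0°.
Square 6, 6: +6·2° lon, +6·1° lat → SW at lon 152°, lat 6°.
Cell spans 2° lon × 1° lat. Centre is SW corner plus half of each.
latitude 6.500° N, longitude 153.000° E.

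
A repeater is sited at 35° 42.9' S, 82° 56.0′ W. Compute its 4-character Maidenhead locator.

EF84

Offset from 180°W / 90°S: lon 97.07°, lat 54.28°.
Field (20°×10°, letters A–R): lon ⌊97.07/20⌋ = 4 → E; lat ⌊54.28/10⌋ = 5 → F.
Square (2°×1°, digits 0–9): lon ⌊17.07/2⌋ = 8; lat ⌊4.28/1⌋ = 4.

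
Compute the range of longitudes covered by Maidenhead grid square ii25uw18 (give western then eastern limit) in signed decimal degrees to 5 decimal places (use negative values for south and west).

Field I=8, I=8: +8·20° lon, +8·10° lat → SW at lon -20°, lat -10°.
Square 2, 5: +2·2° lon, +5·1° lat → SW at lon -16°, lat -5°.
Subsquare u=20, w=22: +20·0.0833333° lon, +22·0.0416667° lat → SW at lon -14.3333°, lat -4.08333°.
Extended square 1, 8: +1·0.00833333° lon, +8·0.00416667° lat → SW at lon -14.325°, lat -4.05°.
Cell spans 0.00833333° lon × 0.00416667° lat.
west -14.32500, east -14.31667.

-14.32500, -14.31667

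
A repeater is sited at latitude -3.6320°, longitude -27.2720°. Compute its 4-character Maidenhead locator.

Add 180° to longitude and 90° to latitude: 152.73, 86.37.
Field: lon ⌊152.73/20⌋ = 7 → H; lat ⌊86.37/10⌋ = 8 → I.
Square: lon ⌊12.73/2⌋ = 6; lat ⌊6.37/1⌋ = 6.

HI66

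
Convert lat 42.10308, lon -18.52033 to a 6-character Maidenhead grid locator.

Shift to the Maidenhead origin (180°W, 90°S): lon 161.4797, lat 132.1031.
Field: 161.4797/20 → 8 → I, 132.1031/10 → 13 → N; chars IN.
Square: 1.4797/2 → 0, 2.1031/1 → 2; chars 02.
Subsquare: 1.4797/0.0833333 → 17 → r, 0.1031/0.0416667 → 2 → c; chars rc.

IN02rc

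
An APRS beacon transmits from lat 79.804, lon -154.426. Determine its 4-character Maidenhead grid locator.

Add 180° to longitude and 90° to latitude: 25.57, 169.80.
Field: lon ⌊25.57/20⌋ = 1 → B; lat ⌊169.80/10⌋ = 16 → Q.
Square: lon ⌊5.57/2⌋ = 2; lat ⌊9.80/1⌋ = 9.

BQ29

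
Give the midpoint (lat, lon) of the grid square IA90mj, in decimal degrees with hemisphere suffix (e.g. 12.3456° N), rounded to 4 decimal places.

89.6042° S, 0.9583° W

Field I=8, A=0: +8·20° lon, +0·10° lat → SW at lon -20°, lat -90°.
Square 9, 0: +9·2° lon, +0·1° lat → SW at lon -2°, lat -90°.
Subsquare m=12, j=9: +12·0.0833333° lon, +9·0.0416667° lat → SW at lon -1°, lat -89.625°.
Cell spans 0.0833333° lon × 0.0416667° lat. Centre is SW corner plus half of each.
latitude 89.6042° S, longitude 0.9583° W.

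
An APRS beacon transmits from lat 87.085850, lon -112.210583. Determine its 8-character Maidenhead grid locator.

Offset from 180°W / 90°S: lon 67.78942°, lat 177.08585°.
Field: lon ⌊67.78942/20⌋ = 3 → D; lat ⌊177.08585/10⌋ = 17 → R.
Square: lon ⌊7.78942/2⌋ = 3; lat ⌊7.08585/1⌋ = 7.
Subsquare: lon ⌊1.78942/0.0833333⌋ = 21 → v; lat ⌊0.08585/0.0416667⌋ = 2 → c.
Extended square: lon ⌊0.03942/0.00833333⌋ = 4; lat ⌊0.00252/0.00416667⌋ = 0.

DR37vc40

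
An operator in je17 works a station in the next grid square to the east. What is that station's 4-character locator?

JE27

Longitude square 1; +1 → 2.
The latitude characters are unchanged.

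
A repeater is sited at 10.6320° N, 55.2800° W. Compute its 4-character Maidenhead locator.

Offset from 180°W / 90°S: lon 124.72°, lat 100.63°.
Field: lon ⌊124.72/20⌋ = 6 → G; lat ⌊100.63/10⌋ = 10 → K.
Square: lon ⌊4.72/2⌋ = 2; lat ⌊0.63/1⌋ = 0.

GK20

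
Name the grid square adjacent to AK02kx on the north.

AK03ka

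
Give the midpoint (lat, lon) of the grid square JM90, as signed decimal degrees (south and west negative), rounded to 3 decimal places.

30.500, 19.000

Field J=9, M=12: +9·20° lon, +12·10° lat → SW at lon 0°, lat 30°.
Square 9, 0: +9·2° lon, +0·1° lat → SW at lon 18°, lat 30°.
Cell spans 2° lon × 1° lat. Centre is SW corner plus half of each.
latitude 30.500, longitude 19.000.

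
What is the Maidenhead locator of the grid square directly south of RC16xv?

Latitude subsquare v = 21; −1 → 20 = u.
The longitude characters are unchanged.

RC16xu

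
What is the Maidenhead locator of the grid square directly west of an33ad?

AN23xd

Longitude subsquare a = 0; −1 → -1, wraps to 23 = x, carry into square.
Longitude square 3; −1 → 2.
The latitude characters are unchanged.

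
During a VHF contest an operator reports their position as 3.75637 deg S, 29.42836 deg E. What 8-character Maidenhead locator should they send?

KI46rf18

Add 180° to longitude and 90° to latitude: 209.42836, 86.24363.
Field: 209.42836/20 → 10 → K, 86.24363/10 → 8 → I; chars KI.
Square: 9.42836/2 → 4, 6.24363/1 → 6; chars 46.
Subsquare: 1.42836/0.0833333 → 17 → r, 0.24363/0.0416667 → 5 → f; chars rf.
Extended square: 0.01169/0.00833333 → 1, 0.03530/0.00416667 → 8; chars 18.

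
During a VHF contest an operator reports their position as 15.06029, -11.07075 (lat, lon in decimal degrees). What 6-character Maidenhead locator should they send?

IK45lb

Add 180° to longitude and 90° to latitude: 168.9292, 105.0603.
Field (20°×10°, letters A–R): 168.9292/20 → 8 → I, 105.0603/10 → 10 → K; chars IK.
Square (2°×1°, digits 0–9): 8.9292/2 → 4, 5.0603/1 → 5; chars 45.
Subsquare (5′×2.5′, letters a–x): 0.9292/0.0833333 → 11 → l, 0.0603/0.0416667 → 1 → b; chars lb.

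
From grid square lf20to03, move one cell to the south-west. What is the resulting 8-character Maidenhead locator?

LF20so92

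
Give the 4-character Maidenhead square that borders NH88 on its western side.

Longitude square 8; −1 → 7.
The latitude characters are unchanged.

NH78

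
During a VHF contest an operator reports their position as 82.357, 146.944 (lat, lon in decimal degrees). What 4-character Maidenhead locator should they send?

QR32

Add 180° to longitude and 90° to latitude: 326.94, 172.36.
Field: 326.94/20 → 16 → Q, 172.36/10 → 17 → R; chars QR.
Square: 6.94/2 → 3, 2.36/1 → 2; chars 32.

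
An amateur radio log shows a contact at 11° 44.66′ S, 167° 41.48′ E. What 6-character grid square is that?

Add 180° to longitude and 90° to latitude: 347.6913, 78.2557.
Field: lon ⌊347.6913/20⌋ = 17 → R; lat ⌊78.2557/10⌋ = 7 → H.
Square: lon ⌊7.6913/2⌋ = 3; lat ⌊8.2557/1⌋ = 8.
Subsquare: lon ⌊1.6913/0.0833333⌋ = 20 → u; lat ⌊0.2557/0.0416667⌋ = 6 → g.

RH38ug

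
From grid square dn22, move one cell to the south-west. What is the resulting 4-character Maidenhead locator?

Longitude square 2; −1 → 1.
Latitude square 2; −1 → 1.

DN11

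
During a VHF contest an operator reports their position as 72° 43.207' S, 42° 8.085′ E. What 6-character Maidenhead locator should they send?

LB17bg

Add 180° to longitude and 90° to latitude: 222.1347, 17.2799.
Field: 222.1347/20 → 11 → L, 17.2799/10 → 1 → B; chars LB.
Square: 2.1347/2 → 1, 7.2799/1 → 7; chars 17.
Subsquare: 0.1347/0.0833333 → 1 → b, 0.2799/0.0416667 → 6 → g; chars bg.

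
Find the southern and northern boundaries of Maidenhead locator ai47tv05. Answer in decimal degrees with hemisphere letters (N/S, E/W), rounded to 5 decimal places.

Field A=0, I=8: +0·20° lon, +8·10° lat → SW at lon -180°, lat -10°.
Square 4, 7: +4·2° lon, +7·1° lat → SW at lon -172°, lat -3°.
Subsquare t=19, v=21: +19·0.0833333° lon, +21·0.0416667° lat → SW at lon -170.417°, lat -2.125°.
Extended square 0, 5: +0·0.00833333° lon, +5·0.00416667° lat → SW at lon -170.417°, lat -2.10417°.
Cell spans 0.00833333° lon × 0.00416667° lat.
south 2.10417° S, north 2.10000° S.

2.10417° S, 2.10000° S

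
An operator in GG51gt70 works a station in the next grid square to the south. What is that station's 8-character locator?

GG51gs79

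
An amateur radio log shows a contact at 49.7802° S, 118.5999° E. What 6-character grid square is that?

OE90hf

Offset from 180°W / 90°S: lon 298.5999°, lat 40.2198°.
Field: lon ⌊298.5999/20⌋ = 14 → O; lat ⌊40.2198/10⌋ = 4 → E.
Square: lon ⌊18.5999/2⌋ = 9; lat ⌊0.2198/1⌋ = 0.
Subsquare: lon ⌊0.5999/0.0833333⌋ = 7 → h; lat ⌊0.2198/0.0416667⌋ = 5 → f.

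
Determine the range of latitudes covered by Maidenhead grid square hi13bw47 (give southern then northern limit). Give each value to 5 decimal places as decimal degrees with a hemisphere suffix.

6.05417° S, 6.05000° S

Field H=7, I=8: +7·20° lon, +8·10° lat → SW at lon -40°, lat -10°.
Square 1, 3: +1·2° lon, +3·1° lat → SW at lon -38°, lat -7°.
Subsquare b=1, w=22: +1·0.0833333° lon, +22·0.0416667° lat → SW at lon -37.9167°, lat -6.08333°.
Extended square 4, 7: +4·0.00833333° lon, +7·0.00416667° lat → SW at lon -37.8833°, lat -6.05417°.
Cell spans 0.00833333° lon × 0.00416667° lat.
south 6.05417° S, north 6.05000° S.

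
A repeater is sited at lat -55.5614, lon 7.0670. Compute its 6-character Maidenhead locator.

JD34mk

Offset from 180°W / 90°S: lon 187.0670°, lat 34.4386°.
Field (20°×10°, letters A–R): 187.0670/20 → 9 → J, 34.4386/10 → 3 → D; chars JD.
Square (2°×1°, digits 0–9): 7.0670/2 → 3, 4.4386/1 → 4; chars 34.
Subsquare (5′×2.5′, letters a–x): 1.0670/0.0833333 → 12 → m, 0.4386/0.0416667 → 10 → k; chars mk.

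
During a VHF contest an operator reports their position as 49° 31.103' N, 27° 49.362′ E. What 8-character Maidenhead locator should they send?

KN39vm84

Add 180° to longitude and 90° to latitude: 207.82270, 139.51838.
Field: 207.82270/20 → 10 → K, 139.51838/10 → 13 → N; chars KN.
Square: 7.82270/2 → 3, 9.51838/1 → 9; chars 39.
Subsquare: 1.82270/0.0833333 → 21 → v, 0.51838/0.0416667 → 12 → m; chars vm.
Extended square: 0.07270/0.00833333 → 8, 0.01838/0.00416667 → 4; chars 84.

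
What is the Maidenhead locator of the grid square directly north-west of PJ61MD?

PJ61le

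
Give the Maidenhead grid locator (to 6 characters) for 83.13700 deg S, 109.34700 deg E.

OA46qu

Offset from 180°W / 90°S: lon 289.3470°, lat 6.8630°.
Field: lon ⌊289.3470/20⌋ = 14 → O; lat ⌊6.8630/10⌋ = 0 → A.
Square: lon ⌊9.3470/2⌋ = 4; lat ⌊6.8630/1⌋ = 6.
Subsquare: lon ⌊1.3470/0.0833333⌋ = 16 → q; lat ⌊0.8630/0.0416667⌋ = 20 → u.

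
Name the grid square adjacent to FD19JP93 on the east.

Longitude extended square 9; +1 → 10, wraps to 0, carry into subsquare.
Longitude subsquare j = 9; +1 → 10 = k.
The latitude characters are unchanged.

FD19kp03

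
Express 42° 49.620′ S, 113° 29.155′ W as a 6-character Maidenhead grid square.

DE37ge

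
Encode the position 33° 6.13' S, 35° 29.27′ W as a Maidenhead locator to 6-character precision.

HF26gv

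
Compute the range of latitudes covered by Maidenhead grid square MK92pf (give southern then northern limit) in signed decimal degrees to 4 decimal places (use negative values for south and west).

12.2083, 12.2500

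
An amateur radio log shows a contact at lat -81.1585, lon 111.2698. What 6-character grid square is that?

OA58pu

Add 180° to longitude and 90° to latitude: 291.2698, 8.8415.
Field: 291.2698/20 → 14 → O, 8.8415/10 → 0 → A; chars OA.
Square: 11.2698/2 → 5, 8.8415/1 → 8; chars 58.
Subsquare: 1.2698/0.0833333 → 15 → p, 0.8415/0.0416667 → 20 → u; chars pu.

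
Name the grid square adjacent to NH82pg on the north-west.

NH82oh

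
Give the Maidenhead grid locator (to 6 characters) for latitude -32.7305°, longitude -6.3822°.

Shift to the Maidenhead origin (180°W, 90°S): lon 173.6178, lat 57.2695.
Field: 173.6178/20 → 8 → I, 57.2695/10 → 5 → F; chars IF.
Square: 13.6178/2 → 6, 7.2695/1 → 7; chars 67.
Subsquare: 1.6178/0.0833333 → 19 → t, 0.2695/0.0416667 → 6 → g; chars tg.

IF67tg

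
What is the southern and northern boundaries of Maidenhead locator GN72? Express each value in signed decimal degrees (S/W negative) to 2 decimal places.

Field G=6, N=13: +6·20° lon, +13·10° lat → SW at lon -60°, lat 40°.
Square 7, 2: +7·2° lon, +2·1° lat → SW at lon -46°, lat 42°.
Cell spans 2° lon × 1° lat.
south 42.00, north 43.00.

42.00, 43.00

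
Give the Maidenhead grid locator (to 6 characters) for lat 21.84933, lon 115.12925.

Offset from 180°W / 90°S: lon 295.1293°, lat 111.8493°.
Field: 295.1293/20 → 14 → O, 111.8493/10 → 11 → L; chars OL.
Square: 15.1293/2 → 7, 1.8493/1 → 1; chars 71.
Subsquare: 1.1293/0.0833333 → 13 → n, 0.8493/0.0416667 → 20 → u; chars nu.

OL71nu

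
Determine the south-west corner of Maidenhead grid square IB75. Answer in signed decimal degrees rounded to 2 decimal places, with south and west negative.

-75.00, -6.00

Field I=8, B=1: +8·20° lon, +1·10° lat → SW at lon -20°, lat -80°.
Square 7, 5: +7·2° lon, +5·1° lat → SW at lon -6°, lat -75°.
latitude -75.00, longitude -6.00.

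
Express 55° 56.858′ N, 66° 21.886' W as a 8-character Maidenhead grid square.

FO65tw67

Shift to the Maidenhead origin (180°W, 90°S): lon 113.63523, lat 145.94763.
Field: 113.63523/20 → 5 → F, 145.94763/10 → 14 → O; chars FO.
Square: 13.63523/2 → 6, 5.94763/1 → 5; chars 65.
Subsquare: 1.63523/0.0833333 → 19 → t, 0.94763/0.0416667 → 22 → w; chars tw.
Extended square: 0.05190/0.00833333 → 6, 0.03097/0.00416667 → 7; chars 67.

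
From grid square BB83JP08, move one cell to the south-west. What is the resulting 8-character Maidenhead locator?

BB83ip97

Longitude extended square 0; −1 → -1, wraps to 9, carry into subsquare.
Longitude subsquare j = 9; −1 → 8 = i.
Latitude extended square 8; −1 → 7.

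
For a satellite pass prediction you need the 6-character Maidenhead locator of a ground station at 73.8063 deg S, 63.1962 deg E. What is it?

MB16oe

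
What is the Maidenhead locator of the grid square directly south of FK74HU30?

FK74ht39

Latitude extended square 0; −1 → -1, wraps to 9, carry into subsquare.
Latitude subsquare u = 20; −1 → 19 = t.
The longitude characters are unchanged.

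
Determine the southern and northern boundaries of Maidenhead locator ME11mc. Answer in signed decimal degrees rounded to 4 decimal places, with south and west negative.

-48.9167, -48.8750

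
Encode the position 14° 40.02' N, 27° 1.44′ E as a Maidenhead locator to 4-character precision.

Offset from 180°W / 90°S: lon 207.02°, lat 104.67°.
Field: lon ⌊207.02/20⌋ = 10 → K; lat ⌊104.67/10⌋ = 10 → K.
Square: lon ⌊7.02/2⌋ = 3; lat ⌊4.67/1⌋ = 4.

KK34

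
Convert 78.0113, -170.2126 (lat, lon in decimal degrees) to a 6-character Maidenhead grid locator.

AQ48va

Shift to the Maidenhead origin (180°W, 90°S): lon 9.7874, lat 168.0113.
Field: 9.7874/20 → 0 → A, 168.0113/10 → 16 → Q; chars AQ.
Square: 9.7874/2 → 4, 8.0113/1 → 8; chars 48.
Subsquare: 1.7874/0.0833333 → 21 → v, 0.0113/0.0416667 → 0 → a; chars va.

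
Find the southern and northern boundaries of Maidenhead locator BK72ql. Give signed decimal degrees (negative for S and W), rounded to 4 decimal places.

12.4583, 12.5000

Field B=1, K=10: +1·20° lon, +10·10° lat → SW at lon -160°, lat 10°.
Square 7, 2: +7·2° lon, +2·1° lat → SW at lon -146°, lat 12°.
Subsquare q=16, l=11: +16·0.0833333° lon, +11·0.0416667° lat → SW at lon -144.667°, lat 12.4583°.
Cell spans 0.0833333° lon × 0.0416667° lat.
south 12.4583, north 12.5000.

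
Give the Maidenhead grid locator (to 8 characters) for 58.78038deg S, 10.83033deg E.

JD51jf92

Shift to the Maidenhead origin (180°W, 90°S): lon 190.83033, lat 31.21962.
Field: lon ⌊190.83033/20⌋ = 9 → J; lat ⌊31.21962/10⌋ = 3 → D.
Square: lon ⌊10.83033/2⌋ = 5; lat ⌊1.21962/1⌋ = 1.
Subsquare: lon ⌊0.83033/0.0833333⌋ = 9 → j; lat ⌊0.21962/0.0416667⌋ = 5 → f.
Extended square: lon ⌊0.08033/0.00833333⌋ = 9; lat ⌊0.01129/0.00416667⌋ = 2.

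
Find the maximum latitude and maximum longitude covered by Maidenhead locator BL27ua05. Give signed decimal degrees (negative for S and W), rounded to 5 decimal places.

27.02500, -154.32500

Field B=1, L=11: +1·20° lon, +11·10° lat → SW at lon -160°, lat 20°.
Square 2, 7: +2·2° lon, +7·1° lat → SW at lon -156°, lat 27°.
Subsquare u=20, a=0: +20·0.0833333° lon, +0·0.0416667° lat → SW at lon -154.333°, lat 27°.
Extended square 0, 5: +0·0.00833333° lon, +5·0.00416667° lat → SW at lon -154.333°, lat 27.0208°.
Cell spans 0.00833333° lon × 0.00416667° lat. NE corner is SW corner plus one full cell.
latitude 27.02500, longitude -154.32500.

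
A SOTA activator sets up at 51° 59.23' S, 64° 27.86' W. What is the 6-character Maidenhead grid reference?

FD78sa

Shift to the Maidenhead origin (180°W, 90°S): lon 115.5357, lat 38.0128.
Field: 115.5357/20 → 5 → F, 38.0128/10 → 3 → D; chars FD.
Square: 15.5357/2 → 7, 8.0128/1 → 8; chars 78.
Subsquare: 1.5357/0.0833333 → 18 → s, 0.0128/0.0416667 → 0 → a; chars sa.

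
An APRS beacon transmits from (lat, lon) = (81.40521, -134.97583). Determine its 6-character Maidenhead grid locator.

Offset from 180°W / 90°S: lon 45.0242°, lat 171.4052°.
Field: 45.0242/20 → 2 → C, 171.4052/10 → 17 → R; chars CR.
Square: 5.0242/2 → 2, 1.4052/1 → 1; chars 21.
Subsquare: 1.0242/0.0833333 → 12 → m, 0.4052/0.0416667 → 9 → j; chars mj.

CR21mj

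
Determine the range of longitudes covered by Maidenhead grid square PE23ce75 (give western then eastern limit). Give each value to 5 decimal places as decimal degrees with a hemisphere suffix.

124.22500° E, 124.23333° E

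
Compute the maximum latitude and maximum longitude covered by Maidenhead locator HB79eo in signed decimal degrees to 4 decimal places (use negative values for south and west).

Field H=7, B=1: +7·20° lon, +1·10° lat → SW at lon -40°, lat -80°.
Square 7, 9: +7·2° lon, +9·1° lat → SW at lon -26°, lat -71°.
Subsquare e=4, o=14: +4·0.0833333° lon, +14·0.0416667° lat → SW at lon -25.6667°, lat -70.4167°.
Cell spans 0.0833333° lon × 0.0416667° lat. NE corner is SW corner plus one full cell.
latitude -70.3750, longitude -25.5833.

-70.3750, -25.5833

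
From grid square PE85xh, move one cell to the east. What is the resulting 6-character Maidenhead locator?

PE95ah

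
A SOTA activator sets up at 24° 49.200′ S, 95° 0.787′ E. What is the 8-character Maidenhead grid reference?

Shift to the Maidenhead origin (180°W, 90°S): lon 275.01312, lat 65.18000.
Field: lon ⌊275.01312/20⌋ = 13 → N; lat ⌊65.18000/10⌋ = 6 → G.
Square: lon ⌊15.01312/2⌋ = 7; lat ⌊5.18000/1⌋ = 5.
Subsquare: lon ⌊1.01312/0.0833333⌋ = 12 → m; lat ⌊0.18000/0.0416667⌋ = 4 → e.
Extended square: lon ⌊0.01312/0.00833333⌋ = 1; lat ⌊0.01333/0.00416667⌋ = 3.

NG75me13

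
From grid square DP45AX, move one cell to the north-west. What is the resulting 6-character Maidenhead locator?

Longitude subsquare a = 0; −1 → -1, wraps to 23 = x, carry into square.
Longitude square 4; −1 → 3.
Latitude subsquare x = 23; +1 → 24, wraps to 0 = a, carry into square.
Latitude square 5; +1 → 6.

DP36xa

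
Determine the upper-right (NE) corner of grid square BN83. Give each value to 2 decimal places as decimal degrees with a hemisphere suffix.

44.00° N, 142.00° W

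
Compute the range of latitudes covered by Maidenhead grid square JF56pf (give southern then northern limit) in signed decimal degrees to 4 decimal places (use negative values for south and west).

Field J=9, F=5: +9·20° lon, +5·10° lat → SW at lon 0°, lat -40°.
Square 5, 6: +5·2° lon, +6·1° lat → SW at lon 10°, lat -34°.
Subsquare p=15, f=5: +15·0.0833333° lon, +5·0.0416667° lat → SW at lon 11.25°, lat -33.7917°.
Cell spans 0.0833333° lon × 0.0416667° lat.
south -33.7917, north -33.7500.

-33.7917, -33.7500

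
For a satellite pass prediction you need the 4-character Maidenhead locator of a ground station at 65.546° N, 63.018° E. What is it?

Shift to the Maidenhead origin (180°W, 90°S): lon 243.02, lat 155.55.
Field (20°×10°, letters A–R): lon ⌊243.02/20⌋ = 12 → M; lat ⌊155.55/10⌋ = 15 → P.
Square (2°×1°, digits 0–9): lon ⌊3.02/2⌋ = 1; lat ⌊5.55/1⌋ = 5.

MP15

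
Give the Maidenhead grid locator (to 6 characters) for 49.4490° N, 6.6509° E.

JN39hk

Shift to the Maidenhead origin (180°W, 90°S): lon 186.6509, lat 139.4490.
Field (20°×10°, letters A–R): 186.6509/20 → 9 → J, 139.4490/10 → 13 → N; chars JN.
Square (2°×1°, digits 0–9): 6.6509/2 → 3, 9.4490/1 → 9; chars 39.
Subsquare (5′×2.5′, letters a–x): 0.6509/0.0833333 → 7 → h, 0.4490/0.0416667 → 10 → k; chars hk.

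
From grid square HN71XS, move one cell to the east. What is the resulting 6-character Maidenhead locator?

Longitude subsquare x = 23; +1 → 24, wraps to 0 = a, carry into square.
Longitude square 7; +1 → 8.
The latitude characters are unchanged.

HN81as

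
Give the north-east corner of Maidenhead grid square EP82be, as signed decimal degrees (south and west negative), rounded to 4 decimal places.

Field E=4, P=15: +4·20° lon, +15·10° lat → SW at lon -100°, lat 60°.
Square 8, 2: +8·2° lon, +2·1° lat → SW at lon -84°, lat 62°.
Subsquare b=1, e=4: +1·0.0833333° lon, +4·0.0416667° lat → SW at lon -83.9167°, lat 62.1667°.
Cell spans 0.0833333° lon × 0.0416667° lat. NE corner is SW corner plus one full cell.
latitude 62.2083, longitude -83.8333.

62.2083, -83.8333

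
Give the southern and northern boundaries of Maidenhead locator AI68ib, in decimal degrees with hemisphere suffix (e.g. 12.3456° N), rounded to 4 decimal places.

Field A=0, I=8: +0·20° lon, +8·10° lat → SW at lon -180°, lat -10°.
Square 6, 8: +6·2° lon, +8·1° lat → SW at lon -168°, lat -2°.
Subsquare i=8, b=1: +8·0.0833333° lon, +1·0.0416667° lat → SW at lon -167.333°, lat -1.95833°.
Cell spans 0.0833333° lon × 0.0416667° lat.
south 1.9583° S, north 1.9167° S.

1.9583° S, 1.9167° S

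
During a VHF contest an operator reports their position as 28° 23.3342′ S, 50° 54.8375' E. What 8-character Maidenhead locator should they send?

Shift to the Maidenhead origin (180°W, 90°S): lon 230.91396, lat 61.61110.
Field: 230.91396/20 → 11 → L, 61.61110/10 → 6 → G; chars LG.
Square: 10.91396/2 → 5, 1.61110/1 → 1; chars 51.
Subsquare: 0.91396/0.0833333 → 10 → k, 0.61110/0.0416667 → 14 → o; chars ko.
Extended square: 0.08063/0.00833333 → 9, 0.02776/0.00416667 → 6; chars 96.

LG51ko96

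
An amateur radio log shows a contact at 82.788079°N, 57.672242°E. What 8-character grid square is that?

Shift to the Maidenhead origin (180°W, 90°S): lon 237.67224, lat 172.78808.
Field: lon ⌊237.67224/20⌋ = 11 → L; lat ⌊172.78808/10⌋ = 17 → R.
Square: lon ⌊17.67224/2⌋ = 8; lat ⌊2.78808/1⌋ = 2.
Subsquare: lon ⌊1.67224/0.0833333⌋ = 20 → u; lat ⌊0.78808/0.0416667⌋ = 18 → s.
Extended square: lon ⌊0.00558/0.00833333⌋ = 0; lat ⌊0.03808/0.00416667⌋ = 9.

LR82us09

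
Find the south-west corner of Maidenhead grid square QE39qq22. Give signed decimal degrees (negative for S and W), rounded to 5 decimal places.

-40.32500, 147.35000

Field Q=16, E=4: +16·20° lon, +4·10° lat → SW at lon 140°, lat -50°.
Square 3, 9: +3·2° lon, +9·1° lat → SW at lon 146°, lat -41°.
Subsquare q=16, q=16: +16·0.0833333° lon, +16·0.0416667° lat → SW at lon 147.333°, lat -40.3333°.
Extended square 2, 2: +2·0.00833333° lon, +2·0.00416667° lat → SW at lon 147.35°, lat -40.325°.
latitude -40.32500, longitude 147.35000.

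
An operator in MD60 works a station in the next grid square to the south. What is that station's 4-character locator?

MC69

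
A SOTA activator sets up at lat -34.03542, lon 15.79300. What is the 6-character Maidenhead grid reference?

JF75vx

Shift to the Maidenhead origin (180°W, 90°S): lon 195.7930, lat 55.9646.
Field (20°×10°, letters A–R): 195.7930/20 → 9 → J, 55.9646/10 → 5 → F; chars JF.
Square (2°×1°, digits 0–9): 15.7930/2 → 7, 5.9646/1 → 5; chars 75.
Subsquare (5′×2.5′, letters a–x): 1.7930/0.0833333 → 21 → v, 0.9646/0.0416667 → 23 → x; chars vx.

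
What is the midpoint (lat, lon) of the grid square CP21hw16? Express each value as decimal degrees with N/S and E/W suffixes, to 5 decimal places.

61.94375° N, 135.40417° W

Field C=2, P=15: +2·20° lon, +15·10° lat → SW at lon -140°, lat 60°.
Square 2, 1: +2·2° lon, +1·1° lat → SW at lon -136°, lat 61°.
Subsquare h=7, w=22: +7·0.0833333° lon, +22·0.0416667° lat → SW at lon -135.417°, lat 61.9167°.
Extended square 1, 6: +1·0.00833333° lon, +6·0.00416667° lat → SW at lon -135.408°, lat 61.9417°.
Cell spans 0.00833333° lon × 0.00416667° lat. Centre is SW corner plus half of each.
latitude 61.94375° N, longitude 135.40417° W.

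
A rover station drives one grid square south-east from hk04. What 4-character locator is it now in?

HK13

Longitude square 0; +1 → 1.
Latitude square 4; −1 → 3.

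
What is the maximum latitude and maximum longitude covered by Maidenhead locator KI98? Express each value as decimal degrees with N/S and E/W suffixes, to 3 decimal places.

1.000° S, 40.000° E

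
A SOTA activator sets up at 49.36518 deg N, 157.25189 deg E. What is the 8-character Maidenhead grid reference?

Add 180° to longitude and 90° to latitude: 337.25189, 139.36518.
Field: lon ⌊337.25189/20⌋ = 16 → Q; lat ⌊139.36518/10⌋ = 13 → N.
Square: lon ⌊17.25189/2⌋ = 8; lat ⌊9.36518/1⌋ = 9.
Subsquare: lon ⌊1.25189/0.0833333⌋ = 15 → p; lat ⌊0.36518/0.0416667⌋ = 8 → i.
Extended square: lon ⌊0.00189/0.00833333⌋ = 0; lat ⌊0.03185/0.00416667⌋ = 7.

QN89pi07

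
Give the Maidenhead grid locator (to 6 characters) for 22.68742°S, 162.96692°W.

Offset from 180°W / 90°S: lon 17.0331°, lat 67.3126°.
Field: 17.0331/20 → 0 → A, 67.3126/10 → 6 → G; chars AG.
Square: 17.0331/2 → 8, 7.3126/1 → 7; chars 87.
Subsquare: 1.0331/0.0833333 → 12 → m, 0.3126/0.0416667 → 7 → h; chars mh.

AG87mh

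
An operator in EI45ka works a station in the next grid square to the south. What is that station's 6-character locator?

EI44kx

Latitude subsquare a = 0; −1 → -1, wraps to 23 = x, carry into square.
Latitude square 5; −1 → 4.
The longitude characters are unchanged.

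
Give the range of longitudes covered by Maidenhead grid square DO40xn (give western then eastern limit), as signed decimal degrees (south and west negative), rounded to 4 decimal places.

Field D=3, O=14: +3·20° lon, +14·10° lat → SW at lon -120°, lat 50°.
Square 4, 0: +4·2° lon, +0·1° lat → SW at lon -112°, lat 50°.
Subsquare x=23, n=13: +23·0.0833333° lon, +13·0.0416667° lat → SW at lon -110.083°, lat 50.5417°.
Cell spans 0.0833333° lon × 0.0416667° lat.
west -110.0833, east -110.0000.

-110.0833, -110.0000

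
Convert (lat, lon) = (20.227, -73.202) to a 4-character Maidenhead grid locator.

Add 180° to longitude and 90° to latitude: 106.80, 110.23.
Field (20°×10°, letters A–R): lon ⌊106.80/20⌋ = 5 → F; lat ⌊110.23/10⌋ = 11 → L.
Square (2°×1°, digits 0–9): lon ⌊6.80/2⌋ = 3; lat ⌊0.23/1⌋ = 0.

FL30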